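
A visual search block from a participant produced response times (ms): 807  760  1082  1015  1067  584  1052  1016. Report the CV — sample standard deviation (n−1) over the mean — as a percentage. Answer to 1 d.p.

n = 8, Σ = 7383, M = 922.8750
Σ(x−M)² = 234716.875; s = √(234716.875/7) = 183.1147
CV = 183.1147 / 922.8750 = 0.19842 = 19.842%

19.8%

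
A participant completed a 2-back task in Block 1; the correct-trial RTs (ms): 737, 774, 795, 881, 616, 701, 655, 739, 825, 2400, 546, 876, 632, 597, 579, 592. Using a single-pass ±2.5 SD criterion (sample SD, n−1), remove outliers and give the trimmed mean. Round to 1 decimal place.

n = 16, ΣRT = 12945, M = 809.062
Σ(x−M)² = 2870774.94; s = √(2870774.94/15) = 437.476
Cutoffs: 809.062 ± 2.5·437.476 → [-284.6, 1902.8]
Outside: 2400 → excluded.
Retained (n=15): Σ = 10545, mean = 10545/15 = 703.000

703.0 ms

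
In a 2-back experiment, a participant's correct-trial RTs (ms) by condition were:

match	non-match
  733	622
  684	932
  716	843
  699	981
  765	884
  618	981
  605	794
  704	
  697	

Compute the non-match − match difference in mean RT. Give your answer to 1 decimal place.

171.2 ms

M(match) = 6221/9 = 691.222
M(non-match) = 6037/7 = 862.429
Difference = 862.429 − 691.222 = 171.206 ms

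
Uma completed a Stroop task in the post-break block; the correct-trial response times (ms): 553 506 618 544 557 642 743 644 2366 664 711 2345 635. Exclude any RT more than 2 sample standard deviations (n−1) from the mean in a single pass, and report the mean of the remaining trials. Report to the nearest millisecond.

n = 13, ΣRT = 11528, M = 886.769
Σ(x−M)² = 5152850.31; s = √(5152850.31/12) = 655.289
Cutoffs: 886.769 ± 2·655.289 → [-423.8, 2197.3]
Outside: 2345, 2366 → excluded.
Retained (n=11): Σ = 6817, mean = 6817/11 = 619.727

620 ms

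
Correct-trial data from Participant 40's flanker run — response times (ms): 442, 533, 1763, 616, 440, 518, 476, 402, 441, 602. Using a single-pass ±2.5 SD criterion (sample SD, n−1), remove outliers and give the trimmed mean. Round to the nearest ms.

497 ms

n = 10, ΣRT = 6233, M = 623.300
Σ(x−M)² = 1489038.10; s = √(1489038.10/9) = 406.754
Cutoffs: 623.300 ± 2.5·406.754 → [-393.6, 1640.2]
Outside: 1763 → excluded.
Retained (n=9): Σ = 4470, mean = 4470/9 = 496.667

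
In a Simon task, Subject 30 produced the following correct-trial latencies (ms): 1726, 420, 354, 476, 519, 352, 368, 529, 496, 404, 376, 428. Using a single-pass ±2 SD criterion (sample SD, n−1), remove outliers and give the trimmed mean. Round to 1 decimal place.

n = 12, ΣRT = 6448, M = 537.333
Σ(x−M)² = 1584964.67; s = √(1584964.67/11) = 379.589
Cutoffs: 537.333 ± 2·379.589 → [-221.8, 1296.5]
Outside: 1726 → excluded.
Retained (n=11): Σ = 4722, mean = 4722/11 = 429.273

429.3 ms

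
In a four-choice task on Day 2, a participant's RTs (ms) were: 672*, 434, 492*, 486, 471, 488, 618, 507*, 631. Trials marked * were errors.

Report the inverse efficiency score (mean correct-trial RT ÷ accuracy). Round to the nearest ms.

782 ms

Correct trials (n=6): 434, 486, 471, 488, 618, 631
Mean correct RT = 3128/6 = 521.3333 ms
Proportion correct = 6/9
IES = 521.3333 / (6/9) = 782.000 ms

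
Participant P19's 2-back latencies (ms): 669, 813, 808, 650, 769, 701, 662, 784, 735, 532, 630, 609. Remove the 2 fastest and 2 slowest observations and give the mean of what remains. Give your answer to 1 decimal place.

700.0 ms

Sorted: 532, 609, 630, 650, 662, 669, 701, 735, 769, 784, 808, 813
Drop lowest 2 (532, 609) and highest 2 (808, 813)
Remaining (n=8): Σ = 5600, mean = 5600/8 = 700.000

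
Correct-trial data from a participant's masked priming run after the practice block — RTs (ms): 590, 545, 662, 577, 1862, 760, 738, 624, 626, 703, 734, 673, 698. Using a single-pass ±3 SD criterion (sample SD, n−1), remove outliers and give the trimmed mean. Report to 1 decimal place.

n = 13, ΣRT = 9792, M = 753.231
Σ(x−M)² = 1384300.31; s = √(1384300.31/12) = 339.644
Cutoffs: 753.231 ± 3·339.644 → [-265.7, 1772.2]
Outside: 1862 → excluded.
Retained (n=12): Σ = 7930, mean = 7930/12 = 660.833

660.8 ms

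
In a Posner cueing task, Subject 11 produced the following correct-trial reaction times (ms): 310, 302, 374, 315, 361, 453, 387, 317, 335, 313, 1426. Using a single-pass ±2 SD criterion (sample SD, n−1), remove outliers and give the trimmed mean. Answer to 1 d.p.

346.7 ms

n = 11, ΣRT = 4893, M = 444.818
Σ(x−M)² = 1079367.64; s = √(1079367.64/10) = 328.537
Cutoffs: 444.818 ± 2·328.537 → [-212.3, 1101.9]
Outside: 1426 → excluded.
Retained (n=10): Σ = 3467, mean = 3467/10 = 346.700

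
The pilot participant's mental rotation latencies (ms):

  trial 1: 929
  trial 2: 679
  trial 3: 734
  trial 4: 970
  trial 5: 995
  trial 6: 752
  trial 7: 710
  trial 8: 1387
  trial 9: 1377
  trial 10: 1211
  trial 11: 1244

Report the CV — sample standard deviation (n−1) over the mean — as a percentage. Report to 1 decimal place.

n = 11, Σ = 10988, M = 998.9091
Σ(x−M)² = 721308.909; s = √(721308.909/10) = 268.5719
CV = 268.5719 / 998.9091 = 0.26887 = 26.887%

26.9%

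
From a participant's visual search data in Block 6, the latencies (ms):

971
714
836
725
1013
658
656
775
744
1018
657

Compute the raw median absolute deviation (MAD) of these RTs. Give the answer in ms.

87 ms

Sorted: 656, 657, 658, 714, 725, 744, 775, 836, 971, 1013, 1018 → median = 744
|x − 744|: 227, 30, 92, 19, 269, 86, 88, 31, 0, 274, 87
Sorted deviations: 0, 19, 30, 31, 86, 87, 88, 92, 227, 269, 274 → MAD = 87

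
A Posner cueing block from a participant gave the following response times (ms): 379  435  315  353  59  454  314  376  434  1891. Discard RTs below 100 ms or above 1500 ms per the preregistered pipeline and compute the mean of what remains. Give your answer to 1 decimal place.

Excluded: 59, 1891
Retained (n=8): Σ = 3060
Mean = 3060/8 = 382.5000

382.5 ms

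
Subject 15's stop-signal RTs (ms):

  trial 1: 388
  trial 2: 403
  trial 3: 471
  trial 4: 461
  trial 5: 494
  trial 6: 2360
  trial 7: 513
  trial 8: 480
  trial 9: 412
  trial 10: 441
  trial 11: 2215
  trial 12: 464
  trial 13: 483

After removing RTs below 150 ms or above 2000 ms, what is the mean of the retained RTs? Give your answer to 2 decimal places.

455.45 ms

Excluded: 2215, 2360
Retained (n=11): Σ = 5010
Mean = 5010/11 = 455.4545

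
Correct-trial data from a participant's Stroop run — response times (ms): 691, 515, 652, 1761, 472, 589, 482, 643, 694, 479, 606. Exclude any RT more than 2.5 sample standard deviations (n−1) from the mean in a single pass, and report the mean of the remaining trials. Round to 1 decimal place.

582.3 ms

n = 11, ΣRT = 7584, M = 689.455
Σ(x−M)² = 1333898.73; s = √(1333898.73/10) = 365.226
Cutoffs: 689.455 ± 2.5·365.226 → [-223.6, 1602.5]
Outside: 1761 → excluded.
Retained (n=10): Σ = 5823, mean = 5823/10 = 582.300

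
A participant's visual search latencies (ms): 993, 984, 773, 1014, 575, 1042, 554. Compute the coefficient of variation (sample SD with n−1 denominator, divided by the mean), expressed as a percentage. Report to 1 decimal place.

n = 7, Σ = 5935, M = 847.8571
Σ(x−M)² = 271302.857; s = √(271302.857/6) = 212.6432
CV = 212.6432 / 847.8571 = 0.25080 = 25.080%

25.1%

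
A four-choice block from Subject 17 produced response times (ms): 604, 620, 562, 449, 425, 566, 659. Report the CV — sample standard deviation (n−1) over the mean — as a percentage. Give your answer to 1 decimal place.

15.7%

n = 7, Σ = 3885, M = 555.0000
Σ(x−M)² = 45748.000; s = √(45748.000/6) = 87.3193
CV = 87.3193 / 555.0000 = 0.15733 = 15.733%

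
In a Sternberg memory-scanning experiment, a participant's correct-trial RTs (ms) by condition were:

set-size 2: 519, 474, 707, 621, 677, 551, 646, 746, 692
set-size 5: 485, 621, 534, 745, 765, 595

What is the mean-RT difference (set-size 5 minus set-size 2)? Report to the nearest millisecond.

-2 ms

M(set-size 2) = 5633/9 = 625.889
M(set-size 5) = 3745/6 = 624.167
Difference = 624.167 − 625.889 = -1.722 ms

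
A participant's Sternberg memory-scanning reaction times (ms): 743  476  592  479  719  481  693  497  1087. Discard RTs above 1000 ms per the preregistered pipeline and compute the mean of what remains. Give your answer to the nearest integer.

Excluded: 1087
Retained (n=8): Σ = 4680
Mean = 4680/8 = 585.0000

585 ms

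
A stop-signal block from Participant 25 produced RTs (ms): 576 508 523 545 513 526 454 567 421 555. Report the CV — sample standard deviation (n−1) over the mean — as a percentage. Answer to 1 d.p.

9.4%

n = 10, Σ = 5188, M = 518.8000
Σ(x−M)² = 21575.600; s = √(21575.600/9) = 48.9621
CV = 48.9621 / 518.8000 = 0.09438 = 9.438%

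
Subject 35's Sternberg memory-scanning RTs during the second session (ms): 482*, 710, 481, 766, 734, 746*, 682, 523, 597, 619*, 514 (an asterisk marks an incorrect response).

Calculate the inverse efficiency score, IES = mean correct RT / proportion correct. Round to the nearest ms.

Correct trials (n=8): 710, 481, 766, 734, 682, 523, 597, 514
Mean correct RT = 5007/8 = 625.8750 ms
Proportion correct = 8/11
IES = 625.8750 / (8/11) = 860.578 ms

861 ms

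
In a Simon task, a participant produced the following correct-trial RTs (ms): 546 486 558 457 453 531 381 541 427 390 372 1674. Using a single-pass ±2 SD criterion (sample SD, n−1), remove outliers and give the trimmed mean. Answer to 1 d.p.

n = 12, ΣRT = 6816, M = 568.000
Σ(x−M)² = 1383138.00; s = √(1383138.00/11) = 354.598
Cutoffs: 568.000 ± 2·354.598 → [-141.2, 1277.2]
Outside: 1674 → excluded.
Retained (n=11): Σ = 5142, mean = 5142/11 = 467.455

467.5 ms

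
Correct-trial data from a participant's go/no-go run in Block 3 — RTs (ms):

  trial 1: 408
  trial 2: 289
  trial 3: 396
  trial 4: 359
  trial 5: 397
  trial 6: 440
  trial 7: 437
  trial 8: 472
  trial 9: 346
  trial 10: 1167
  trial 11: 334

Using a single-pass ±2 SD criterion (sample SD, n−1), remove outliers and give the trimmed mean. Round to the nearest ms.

n = 11, ΣRT = 5045, M = 458.636
Σ(x−M)² = 579984.55; s = √(579984.55/10) = 240.829
Cutoffs: 458.636 ± 2·240.829 → [-23.0, 940.3]
Outside: 1167 → excluded.
Retained (n=10): Σ = 3878, mean = 3878/10 = 387.800

388 ms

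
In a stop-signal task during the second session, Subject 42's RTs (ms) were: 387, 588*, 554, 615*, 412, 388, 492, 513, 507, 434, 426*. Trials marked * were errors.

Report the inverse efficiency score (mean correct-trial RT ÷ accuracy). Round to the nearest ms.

634 ms

Correct trials (n=8): 387, 554, 412, 388, 492, 513, 507, 434
Mean correct RT = 3687/8 = 460.8750 ms
Proportion correct = 8/11
IES = 460.8750 / (8/11) = 633.703 ms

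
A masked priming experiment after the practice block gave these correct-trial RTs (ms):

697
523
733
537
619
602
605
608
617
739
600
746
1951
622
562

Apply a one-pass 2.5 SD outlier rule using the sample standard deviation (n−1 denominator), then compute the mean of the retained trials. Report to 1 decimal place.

n = 15, ΣRT = 10761, M = 717.400
Σ(x−M)² = 1698763.60; s = √(1698763.60/14) = 348.339
Cutoffs: 717.400 ± 2.5·348.339 → [-153.4, 1588.2]
Outside: 1951 → excluded.
Retained (n=14): Σ = 8810, mean = 8810/14 = 629.286

629.3 ms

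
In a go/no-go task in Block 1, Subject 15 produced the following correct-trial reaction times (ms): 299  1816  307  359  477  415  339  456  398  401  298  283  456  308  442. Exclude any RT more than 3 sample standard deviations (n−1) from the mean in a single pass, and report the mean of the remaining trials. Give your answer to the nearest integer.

374 ms

n = 15, ΣRT = 7054, M = 470.267
Σ(x−M)² = 2001998.93; s = √(2001998.93/14) = 378.153
Cutoffs: 470.267 ± 3·378.153 → [-664.2, 1604.7]
Outside: 1816 → excluded.
Retained (n=14): Σ = 5238, mean = 5238/14 = 374.143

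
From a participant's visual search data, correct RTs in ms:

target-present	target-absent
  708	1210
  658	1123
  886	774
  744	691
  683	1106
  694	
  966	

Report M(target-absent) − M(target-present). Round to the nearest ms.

M(target-present) = 5339/7 = 762.714
M(target-absent) = 4904/5 = 980.800
Difference = 980.800 − 762.714 = 218.086 ms

218 ms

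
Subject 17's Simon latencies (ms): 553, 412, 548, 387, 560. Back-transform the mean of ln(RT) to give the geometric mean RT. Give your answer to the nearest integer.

486 ms

ln(RT): 6.3154, 6.0210, 6.3063, 5.9584, 6.3279
Mean ln(RT) = 30.9290/5 = 6.18580
Geometric mean = exp(6.18580) = 485.80 ms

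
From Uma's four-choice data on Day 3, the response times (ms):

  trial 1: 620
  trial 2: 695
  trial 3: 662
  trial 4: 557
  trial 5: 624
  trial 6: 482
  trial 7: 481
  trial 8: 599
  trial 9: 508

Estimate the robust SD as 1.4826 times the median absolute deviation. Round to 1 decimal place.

Sorted: 481, 482, 508, 557, 599, 620, 624, 662, 695 → median = 599
|x − 599| sorted: 0, 21, 25, 42, 63, 91, 96, 117, 118 → MAD = 63
Robust SD ≈ 1.4826 × 63 = 93.404

93.4 ms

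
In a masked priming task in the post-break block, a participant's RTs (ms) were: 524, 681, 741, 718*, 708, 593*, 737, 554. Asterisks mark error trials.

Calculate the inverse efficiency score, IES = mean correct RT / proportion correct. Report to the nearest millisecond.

877 ms

Correct trials (n=6): 524, 681, 741, 708, 737, 554
Mean correct RT = 3945/6 = 657.5000 ms
Proportion correct = 6/8
IES = 657.5000 / (6/8) = 876.667 ms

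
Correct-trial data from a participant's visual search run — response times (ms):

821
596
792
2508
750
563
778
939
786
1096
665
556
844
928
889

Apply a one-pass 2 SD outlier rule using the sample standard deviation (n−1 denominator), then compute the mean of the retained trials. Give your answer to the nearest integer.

786 ms

n = 15, ΣRT = 13511, M = 900.733
Σ(x−M)² = 3077464.93; s = √(3077464.93/14) = 468.849
Cutoffs: 900.733 ± 2·468.849 → [-37.0, 1838.4]
Outside: 2508 → excluded.
Retained (n=14): Σ = 11003, mean = 11003/14 = 785.929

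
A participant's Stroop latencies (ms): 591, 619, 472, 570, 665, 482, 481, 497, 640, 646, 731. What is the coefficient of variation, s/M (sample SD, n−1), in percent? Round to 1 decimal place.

n = 11, Σ = 6394, M = 581.2727
Σ(x−M)² = 77664.182; s = √(77664.182/10) = 88.1273
CV = 88.1273 / 581.2727 = 0.15161 = 15.161%

15.2%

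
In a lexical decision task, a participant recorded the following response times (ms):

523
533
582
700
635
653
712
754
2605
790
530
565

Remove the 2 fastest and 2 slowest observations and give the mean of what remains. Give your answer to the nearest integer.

642 ms

Sorted: 523, 530, 533, 565, 582, 635, 653, 700, 712, 754, 790, 2605
Drop lowest 2 (523, 530) and highest 2 (790, 2605)
Remaining (n=8): Σ = 5134, mean = 5134/8 = 641.750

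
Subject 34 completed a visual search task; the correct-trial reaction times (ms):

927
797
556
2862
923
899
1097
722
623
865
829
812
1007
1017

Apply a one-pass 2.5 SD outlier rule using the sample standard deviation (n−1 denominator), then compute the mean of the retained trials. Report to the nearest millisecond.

n = 14, ΣRT = 13936, M = 995.429
Σ(x−M)² = 4038525.43; s = √(4038525.43/13) = 557.365
Cutoffs: 995.429 ± 2.5·557.365 → [-398.0, 2388.8]
Outside: 2862 → excluded.
Retained (n=13): Σ = 11074, mean = 11074/13 = 851.846

852 ms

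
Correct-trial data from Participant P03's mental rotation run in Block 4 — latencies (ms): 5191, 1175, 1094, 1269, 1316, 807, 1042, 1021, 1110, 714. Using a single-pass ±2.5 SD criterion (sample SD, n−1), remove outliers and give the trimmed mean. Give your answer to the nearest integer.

1061 ms

n = 10, ΣRT = 14739, M = 1473.900
Σ(x−M)² = 15663696.90; s = √(15663696.90/9) = 1319.246
Cutoffs: 1473.900 ± 2.5·1319.246 → [-1824.2, 4772.0]
Outside: 5191 → excluded.
Retained (n=9): Σ = 9548, mean = 9548/9 = 1060.889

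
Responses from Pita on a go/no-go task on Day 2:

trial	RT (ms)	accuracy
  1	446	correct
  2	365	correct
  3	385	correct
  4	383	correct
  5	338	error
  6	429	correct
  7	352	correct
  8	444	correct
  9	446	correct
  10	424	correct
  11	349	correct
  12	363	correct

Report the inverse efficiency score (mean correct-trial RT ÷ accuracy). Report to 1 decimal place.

435.0 ms

Correct trials (n=11): 446, 365, 385, 383, 429, 352, 444, 446, 424, 349, 363
Mean correct RT = 4386/11 = 398.7273 ms
Proportion correct = 11/12
IES = 398.7273 / (11/12) = 434.975 ms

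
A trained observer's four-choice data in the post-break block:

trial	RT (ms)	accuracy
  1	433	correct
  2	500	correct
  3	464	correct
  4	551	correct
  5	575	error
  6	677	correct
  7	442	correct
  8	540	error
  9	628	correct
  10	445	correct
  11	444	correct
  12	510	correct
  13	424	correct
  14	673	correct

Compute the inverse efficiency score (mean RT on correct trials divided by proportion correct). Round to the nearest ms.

Correct trials (n=12): 433, 500, 464, 551, 677, 442, 628, 445, 444, 510, 424, 673
Mean correct RT = 6191/12 = 515.9167 ms
Proportion correct = 12/14
IES = 515.9167 / (12/14) = 601.903 ms

602 ms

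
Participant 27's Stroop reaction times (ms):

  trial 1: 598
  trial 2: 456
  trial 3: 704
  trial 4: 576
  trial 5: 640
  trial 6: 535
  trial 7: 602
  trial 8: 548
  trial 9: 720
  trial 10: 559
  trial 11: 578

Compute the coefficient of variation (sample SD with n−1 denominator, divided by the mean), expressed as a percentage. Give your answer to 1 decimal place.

12.7%

n = 11, Σ = 6516, M = 592.3636
Σ(x−M)² = 56588.545; s = √(56588.545/10) = 75.2254
CV = 75.2254 / 592.3636 = 0.12699 = 12.699%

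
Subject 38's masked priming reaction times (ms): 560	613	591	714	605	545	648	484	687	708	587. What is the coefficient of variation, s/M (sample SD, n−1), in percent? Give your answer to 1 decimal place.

11.7%

n = 11, Σ = 6742, M = 612.9091
Σ(x−M)² = 51224.909; s = √(51224.909/10) = 71.5716
CV = 71.5716 / 612.9091 = 0.11677 = 11.677%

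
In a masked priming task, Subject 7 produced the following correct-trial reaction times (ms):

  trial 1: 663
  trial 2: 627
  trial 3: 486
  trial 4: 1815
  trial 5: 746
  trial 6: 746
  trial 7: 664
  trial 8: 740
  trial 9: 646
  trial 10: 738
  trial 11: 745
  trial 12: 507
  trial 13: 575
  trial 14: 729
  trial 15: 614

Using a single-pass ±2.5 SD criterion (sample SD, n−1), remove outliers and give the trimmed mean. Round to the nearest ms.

659 ms

n = 15, ΣRT = 11041, M = 736.067
Σ(x−M)² = 1350830.93; s = √(1350830.93/14) = 310.625
Cutoffs: 736.067 ± 2.5·310.625 → [-40.5, 1512.6]
Outside: 1815 → excluded.
Retained (n=14): Σ = 9226, mean = 9226/14 = 659.000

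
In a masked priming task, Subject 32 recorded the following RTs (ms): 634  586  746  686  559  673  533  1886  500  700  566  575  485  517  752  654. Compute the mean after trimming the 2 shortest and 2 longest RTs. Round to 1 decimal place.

619.1 ms

Sorted: 485, 500, 517, 533, 559, 566, 575, 586, 634, 654, 673, 686, 700, 746, 752, 1886
Drop lowest 2 (485, 500) and highest 2 (752, 1886)
Remaining (n=12): Σ = 7429, mean = 7429/12 = 619.083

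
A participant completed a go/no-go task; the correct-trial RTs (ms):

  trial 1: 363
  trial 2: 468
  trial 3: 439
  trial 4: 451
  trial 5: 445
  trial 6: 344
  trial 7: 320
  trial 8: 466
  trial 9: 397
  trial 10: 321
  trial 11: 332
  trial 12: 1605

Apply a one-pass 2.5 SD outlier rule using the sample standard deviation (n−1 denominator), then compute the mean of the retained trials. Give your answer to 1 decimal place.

n = 12, ΣRT = 5951, M = 495.917
Σ(x−M)² = 1378530.92; s = √(1378530.92/11) = 354.007
Cutoffs: 495.917 ± 2.5·354.007 → [-389.1, 1380.9]
Outside: 1605 → excluded.
Retained (n=11): Σ = 4346, mean = 4346/11 = 395.091

395.1 ms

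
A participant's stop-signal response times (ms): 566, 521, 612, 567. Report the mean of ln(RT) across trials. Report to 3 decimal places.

ln(RT): 6.3386, 6.2558, 6.4167, 6.3404
Σ ln(RT) = 25.3514
Mean = 25.3514/4 = 6.33786

6.338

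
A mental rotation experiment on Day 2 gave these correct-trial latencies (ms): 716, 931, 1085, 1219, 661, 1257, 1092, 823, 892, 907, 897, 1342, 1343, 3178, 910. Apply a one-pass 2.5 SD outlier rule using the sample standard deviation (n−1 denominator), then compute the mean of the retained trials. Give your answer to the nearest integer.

1005 ms

n = 15, ΣRT = 17253, M = 1150.200
Σ(x−M)² = 5040284.40; s = √(5040284.40/14) = 600.017
Cutoffs: 1150.200 ± 2.5·600.017 → [-349.8, 2650.2]
Outside: 3178 → excluded.
Retained (n=14): Σ = 14075, mean = 14075/14 = 1005.357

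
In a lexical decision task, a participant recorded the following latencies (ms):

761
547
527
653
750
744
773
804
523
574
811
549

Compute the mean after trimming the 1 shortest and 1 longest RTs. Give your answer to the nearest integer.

668 ms

Sorted: 523, 527, 547, 549, 574, 653, 744, 750, 761, 773, 804, 811
Drop lowest 1 (523) and highest 1 (811)
Remaining (n=10): Σ = 6682, mean = 6682/10 = 668.200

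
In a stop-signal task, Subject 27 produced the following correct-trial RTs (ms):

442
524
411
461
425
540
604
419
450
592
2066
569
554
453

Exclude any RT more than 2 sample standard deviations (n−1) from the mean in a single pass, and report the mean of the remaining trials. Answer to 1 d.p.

495.7 ms

n = 14, ΣRT = 8510, M = 607.857
Σ(x−M)² = 2348325.71; s = √(2348325.71/13) = 425.018
Cutoffs: 607.857 ± 2·425.018 → [-242.2, 1457.9]
Outside: 2066 → excluded.
Retained (n=13): Σ = 6444, mean = 6444/13 = 495.692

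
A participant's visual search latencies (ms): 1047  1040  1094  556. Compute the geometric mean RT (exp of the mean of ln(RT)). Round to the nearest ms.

ln(RT): 6.9537, 6.9470, 6.9976, 6.3208
Mean ln(RT) = 27.2190/4 = 6.80476
Geometric mean = exp(6.80476) = 902.13 ms

902 ms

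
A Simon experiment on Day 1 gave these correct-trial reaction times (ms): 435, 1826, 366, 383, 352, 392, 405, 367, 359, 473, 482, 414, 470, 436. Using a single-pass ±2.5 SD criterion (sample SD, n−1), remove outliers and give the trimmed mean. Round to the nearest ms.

n = 14, ΣRT = 7160, M = 511.429
Σ(x−M)² = 1885925.43; s = √(1885925.43/13) = 380.882
Cutoffs: 511.429 ± 2.5·380.882 → [-440.8, 1463.6]
Outside: 1826 → excluded.
Retained (n=13): Σ = 5334, mean = 5334/13 = 410.308

410 ms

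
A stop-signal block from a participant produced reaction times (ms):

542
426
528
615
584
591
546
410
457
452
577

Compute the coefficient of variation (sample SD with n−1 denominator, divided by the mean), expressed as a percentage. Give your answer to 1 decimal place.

13.9%

n = 11, Σ = 5728, M = 520.7273
Σ(x−M)² = 52158.182; s = √(52158.182/10) = 72.2206
CV = 72.2206 / 520.7273 = 0.13869 = 13.869%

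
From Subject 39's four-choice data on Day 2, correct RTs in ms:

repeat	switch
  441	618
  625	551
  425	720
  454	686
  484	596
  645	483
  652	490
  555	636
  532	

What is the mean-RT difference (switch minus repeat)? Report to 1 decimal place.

62.7 ms

M(repeat) = 4813/9 = 534.778
M(switch) = 4780/8 = 597.500
Difference = 597.500 − 534.778 = 62.722 ms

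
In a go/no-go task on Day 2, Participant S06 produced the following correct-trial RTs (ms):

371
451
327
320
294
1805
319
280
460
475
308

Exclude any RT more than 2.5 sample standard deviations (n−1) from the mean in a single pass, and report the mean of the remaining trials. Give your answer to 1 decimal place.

n = 11, ΣRT = 5410, M = 491.818
Σ(x−M)² = 1946345.64; s = √(1946345.64/10) = 441.174
Cutoffs: 491.818 ± 2.5·441.174 → [-611.1, 1594.8]
Outside: 1805 → excluded.
Retained (n=10): Σ = 3605, mean = 3605/10 = 360.500

360.5 ms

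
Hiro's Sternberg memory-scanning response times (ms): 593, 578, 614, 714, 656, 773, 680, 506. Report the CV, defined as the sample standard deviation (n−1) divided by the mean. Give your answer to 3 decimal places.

0.132

n = 8, Σ = 5114, M = 639.2500
Σ(x−M)² = 49701.500; s = √(49701.500/7) = 84.2628
CV = 84.2628 / 639.2500 = 0.13182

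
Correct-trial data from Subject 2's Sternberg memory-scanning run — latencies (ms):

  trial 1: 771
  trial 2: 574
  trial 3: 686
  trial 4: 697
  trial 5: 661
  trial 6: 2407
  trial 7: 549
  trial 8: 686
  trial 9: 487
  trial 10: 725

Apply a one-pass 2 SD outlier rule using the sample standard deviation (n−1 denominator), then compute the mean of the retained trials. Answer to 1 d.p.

648.4 ms

n = 10, ΣRT = 8243, M = 824.300
Σ(x−M)² = 2850978.10; s = √(2850978.10/9) = 562.828
Cutoffs: 824.300 ± 2·562.828 → [-301.4, 1950.0]
Outside: 2407 → excluded.
Retained (n=9): Σ = 5836, mean = 5836/9 = 648.444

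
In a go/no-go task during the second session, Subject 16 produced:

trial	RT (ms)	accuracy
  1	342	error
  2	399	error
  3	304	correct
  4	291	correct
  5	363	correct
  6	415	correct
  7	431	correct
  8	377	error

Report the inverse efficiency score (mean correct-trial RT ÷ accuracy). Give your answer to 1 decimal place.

Correct trials (n=5): 304, 291, 363, 415, 431
Mean correct RT = 1804/5 = 360.8000 ms
Proportion correct = 5/8
IES = 360.8000 / (5/8) = 577.280 ms

577.3 ms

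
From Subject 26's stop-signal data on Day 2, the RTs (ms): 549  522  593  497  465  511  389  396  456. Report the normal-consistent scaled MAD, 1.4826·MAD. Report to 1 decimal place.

Sorted: 389, 396, 456, 465, 497, 511, 522, 549, 593 → median = 497
|x − 497| sorted: 0, 14, 25, 32, 41, 52, 96, 101, 108 → MAD = 41
Robust SD ≈ 1.4826 × 41 = 60.787

60.8 ms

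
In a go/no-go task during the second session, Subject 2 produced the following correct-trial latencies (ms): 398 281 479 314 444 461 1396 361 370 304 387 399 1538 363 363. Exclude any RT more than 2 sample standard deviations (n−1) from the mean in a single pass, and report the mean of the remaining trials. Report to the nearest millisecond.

379 ms

n = 15, ΣRT = 7858, M = 523.867
Σ(x−M)² = 2104919.73; s = √(2104919.73/14) = 387.752
Cutoffs: 523.867 ± 2·387.752 → [-251.6, 1299.4]
Outside: 1396, 1538 → excluded.
Retained (n=13): Σ = 4924, mean = 4924/13 = 378.769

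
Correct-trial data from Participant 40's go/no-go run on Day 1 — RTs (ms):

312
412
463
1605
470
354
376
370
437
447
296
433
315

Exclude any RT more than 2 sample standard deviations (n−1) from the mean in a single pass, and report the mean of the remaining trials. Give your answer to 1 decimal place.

390.4 ms

n = 13, ΣRT = 6290, M = 483.846
Σ(x−M)² = 1403689.69; s = √(1403689.69/12) = 342.015
Cutoffs: 483.846 ± 2·342.015 → [-200.2, 1167.9]
Outside: 1605 → excluded.
Retained (n=12): Σ = 4685, mean = 4685/12 = 390.417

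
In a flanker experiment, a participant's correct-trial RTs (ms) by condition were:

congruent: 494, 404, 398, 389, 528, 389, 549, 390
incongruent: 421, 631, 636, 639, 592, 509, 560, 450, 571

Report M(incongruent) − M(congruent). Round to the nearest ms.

M(congruent) = 3541/8 = 442.625
M(incongruent) = 5009/9 = 556.556
Difference = 556.556 − 442.625 = 113.931 ms

114 ms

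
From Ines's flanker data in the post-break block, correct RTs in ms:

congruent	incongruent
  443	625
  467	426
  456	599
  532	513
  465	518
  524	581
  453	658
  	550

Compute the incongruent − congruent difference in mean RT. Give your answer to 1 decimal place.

M(congruent) = 3340/7 = 477.143
M(incongruent) = 4470/8 = 558.750
Difference = 558.750 − 477.143 = 81.607 ms

81.6 ms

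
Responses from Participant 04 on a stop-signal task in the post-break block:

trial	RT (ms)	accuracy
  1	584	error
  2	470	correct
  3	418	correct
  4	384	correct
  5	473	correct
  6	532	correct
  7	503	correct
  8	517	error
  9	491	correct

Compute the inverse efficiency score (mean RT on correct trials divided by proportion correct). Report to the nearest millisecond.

Correct trials (n=7): 470, 418, 384, 473, 532, 503, 491
Mean correct RT = 3271/7 = 467.2857 ms
Proportion correct = 7/9
IES = 467.2857 / (7/9) = 600.796 ms

601 ms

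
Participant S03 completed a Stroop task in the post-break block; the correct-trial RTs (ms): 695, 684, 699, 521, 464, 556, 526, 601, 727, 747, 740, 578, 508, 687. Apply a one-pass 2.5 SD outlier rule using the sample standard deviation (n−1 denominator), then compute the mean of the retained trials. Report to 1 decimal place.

623.8 ms

n = 14, ΣRT = 8733, M = 623.786
Σ(x−M)² = 123966.36; s = √(123966.36/13) = 97.652
Cutoffs: 623.786 ± 2.5·97.652 → [379.7, 867.9]
No RTs fall outside the cutoffs; all 14 retained. Mean = 8733/14 = 623.786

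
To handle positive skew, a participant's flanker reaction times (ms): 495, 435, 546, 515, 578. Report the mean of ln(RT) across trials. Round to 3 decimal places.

ln(RT): 6.2046, 6.0753, 6.3026, 6.2442, 6.3596
Σ ln(RT) = 31.1863
Mean = 31.1863/5 = 6.23725

6.237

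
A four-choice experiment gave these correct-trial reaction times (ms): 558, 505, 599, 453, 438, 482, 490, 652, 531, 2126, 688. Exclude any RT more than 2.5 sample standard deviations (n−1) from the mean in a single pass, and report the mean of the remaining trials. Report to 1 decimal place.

539.6 ms

n = 11, ΣRT = 7522, M = 683.818
Σ(x−M)² = 2351271.64; s = √(2351271.64/10) = 484.899
Cutoffs: 683.818 ± 2.5·484.899 → [-528.4, 1896.1]
Outside: 2126 → excluded.
Retained (n=10): Σ = 5396, mean = 5396/10 = 539.600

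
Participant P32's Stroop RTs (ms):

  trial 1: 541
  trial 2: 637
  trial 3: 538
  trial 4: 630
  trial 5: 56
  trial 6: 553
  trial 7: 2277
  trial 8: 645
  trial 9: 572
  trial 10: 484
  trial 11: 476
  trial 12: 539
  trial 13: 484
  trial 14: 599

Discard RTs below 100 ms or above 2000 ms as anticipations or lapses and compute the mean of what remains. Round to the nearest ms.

Excluded: 56, 2277
Retained (n=12): Σ = 6698
Mean = 6698/12 = 558.1667

558 ms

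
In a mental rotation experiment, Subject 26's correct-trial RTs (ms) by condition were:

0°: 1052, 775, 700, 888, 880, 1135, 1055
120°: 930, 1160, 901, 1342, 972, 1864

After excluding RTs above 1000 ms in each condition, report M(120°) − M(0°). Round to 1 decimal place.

0°: exclude 1052, 1135, 1055
120°: exclude 1160, 1342, 1864
M(0°) = 3243/4 = 810.750
M(120°) = 2803/3 = 934.333
Difference = 934.333 − 810.750 = 123.583 ms

123.6 ms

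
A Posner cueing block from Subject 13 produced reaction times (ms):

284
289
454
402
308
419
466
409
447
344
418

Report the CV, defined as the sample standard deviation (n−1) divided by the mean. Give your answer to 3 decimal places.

0.175

n = 11, Σ = 4240, M = 385.4545
Σ(x−M)² = 45300.727; s = √(45300.727/10) = 67.3058
CV = 67.3058 / 385.4545 = 0.17461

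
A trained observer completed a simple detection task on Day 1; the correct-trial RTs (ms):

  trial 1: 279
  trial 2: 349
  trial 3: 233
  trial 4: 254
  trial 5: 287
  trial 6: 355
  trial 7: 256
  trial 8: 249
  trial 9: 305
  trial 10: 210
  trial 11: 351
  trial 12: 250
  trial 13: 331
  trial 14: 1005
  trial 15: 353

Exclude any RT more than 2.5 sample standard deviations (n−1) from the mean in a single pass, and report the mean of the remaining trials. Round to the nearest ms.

290 ms

n = 15, ΣRT = 5067, M = 337.800
Σ(x−M)² = 509766.40; s = √(509766.40/14) = 190.819
Cutoffs: 337.800 ± 2.5·190.819 → [-139.2, 814.8]
Outside: 1005 → excluded.
Retained (n=14): Σ = 4062, mean = 4062/14 = 290.143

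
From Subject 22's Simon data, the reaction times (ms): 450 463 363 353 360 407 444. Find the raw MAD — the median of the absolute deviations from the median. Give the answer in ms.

44 ms

Sorted: 353, 360, 363, 407, 444, 450, 463 → median = 407
|x − 407|: 43, 56, 44, 54, 47, 0, 37
Sorted deviations: 0, 37, 43, 44, 47, 54, 56 → MAD = 44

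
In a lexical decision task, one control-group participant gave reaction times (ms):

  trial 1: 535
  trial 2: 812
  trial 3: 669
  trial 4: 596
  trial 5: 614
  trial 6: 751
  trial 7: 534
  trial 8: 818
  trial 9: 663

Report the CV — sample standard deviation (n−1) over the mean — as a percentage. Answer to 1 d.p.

16.3%

n = 9, Σ = 5992, M = 665.7778
Σ(x−M)² = 93851.556; s = √(93851.556/8) = 108.3118
CV = 108.3118 / 665.7778 = 0.16268 = 16.268%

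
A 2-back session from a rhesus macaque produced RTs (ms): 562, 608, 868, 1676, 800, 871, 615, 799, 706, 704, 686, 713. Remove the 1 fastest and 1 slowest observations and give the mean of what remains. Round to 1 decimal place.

737.0 ms

Sorted: 562, 608, 615, 686, 704, 706, 713, 799, 800, 868, 871, 1676
Drop lowest 1 (562) and highest 1 (1676)
Remaining (n=10): Σ = 7370, mean = 7370/10 = 737.000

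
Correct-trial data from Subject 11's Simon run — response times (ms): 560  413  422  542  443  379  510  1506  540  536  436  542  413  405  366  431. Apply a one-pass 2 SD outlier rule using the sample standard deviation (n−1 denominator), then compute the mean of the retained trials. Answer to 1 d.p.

n = 16, ΣRT = 8444, M = 527.750
Σ(x−M)² = 1084789.00; s = √(1084789.00/15) = 268.922
Cutoffs: 527.750 ± 2·268.922 → [-10.1, 1065.6]
Outside: 1506 → excluded.
Retained (n=15): Σ = 6938, mean = 6938/15 = 462.533

462.5 ms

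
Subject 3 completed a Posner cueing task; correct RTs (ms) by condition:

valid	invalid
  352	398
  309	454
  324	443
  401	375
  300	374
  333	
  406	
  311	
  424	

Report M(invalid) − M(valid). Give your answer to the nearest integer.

58 ms

M(valid) = 3160/9 = 351.111
M(invalid) = 2044/5 = 408.800
Difference = 408.800 − 351.111 = 57.689 ms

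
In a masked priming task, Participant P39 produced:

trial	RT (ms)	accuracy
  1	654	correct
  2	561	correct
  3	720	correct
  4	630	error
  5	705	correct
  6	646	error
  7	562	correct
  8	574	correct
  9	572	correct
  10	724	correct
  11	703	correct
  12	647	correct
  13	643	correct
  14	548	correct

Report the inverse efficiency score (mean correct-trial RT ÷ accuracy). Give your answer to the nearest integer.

740 ms

Correct trials (n=12): 654, 561, 720, 705, 562, 574, 572, 724, 703, 647, 643, 548
Mean correct RT = 7613/12 = 634.4167 ms
Proportion correct = 12/14
IES = 634.4167 / (12/14) = 740.153 ms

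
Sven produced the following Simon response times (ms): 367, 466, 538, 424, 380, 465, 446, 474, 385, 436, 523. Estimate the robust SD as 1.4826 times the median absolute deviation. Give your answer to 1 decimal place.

41.5 ms

Sorted: 367, 380, 385, 424, 436, 446, 465, 466, 474, 523, 538 → median = 446
|x − 446| sorted: 0, 10, 19, 20, 22, 28, 61, 66, 77, 79, 92 → MAD = 28
Robust SD ≈ 1.4826 × 28 = 41.513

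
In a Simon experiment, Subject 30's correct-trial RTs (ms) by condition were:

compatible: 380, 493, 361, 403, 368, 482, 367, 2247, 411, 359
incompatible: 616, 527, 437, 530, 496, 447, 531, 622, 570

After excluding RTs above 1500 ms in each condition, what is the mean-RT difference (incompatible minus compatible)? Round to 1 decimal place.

compatible: exclude 2247
M(compatible) = 3624/9 = 402.667
M(incompatible) = 4776/9 = 530.667
Difference = 530.667 − 402.667 = 128.000 ms

128.0 ms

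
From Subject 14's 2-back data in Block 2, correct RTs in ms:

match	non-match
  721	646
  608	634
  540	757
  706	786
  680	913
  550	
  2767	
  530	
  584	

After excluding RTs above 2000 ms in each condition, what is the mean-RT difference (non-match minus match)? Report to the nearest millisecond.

132 ms

match: exclude 2767
M(match) = 4919/8 = 614.875
M(non-match) = 3736/5 = 747.200
Difference = 747.200 − 614.875 = 132.325 ms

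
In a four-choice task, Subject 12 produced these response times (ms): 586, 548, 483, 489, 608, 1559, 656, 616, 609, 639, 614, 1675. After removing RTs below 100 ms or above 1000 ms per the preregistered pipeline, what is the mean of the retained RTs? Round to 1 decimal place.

584.8 ms

Excluded: 1559, 1675
Retained (n=10): Σ = 5848
Mean = 5848/10 = 584.8000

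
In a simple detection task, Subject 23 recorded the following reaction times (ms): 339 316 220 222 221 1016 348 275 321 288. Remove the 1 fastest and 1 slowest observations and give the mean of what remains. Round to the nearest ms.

291 ms

Sorted: 220, 221, 222, 275, 288, 316, 321, 339, 348, 1016
Drop lowest 1 (220) and highest 1 (1016)
Remaining (n=8): Σ = 2330, mean = 2330/8 = 291.250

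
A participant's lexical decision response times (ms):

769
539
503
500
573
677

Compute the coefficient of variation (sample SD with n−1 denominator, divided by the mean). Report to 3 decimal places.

n = 6, Σ = 3561, M = 593.5000
Σ(x−M)² = 58095.500; s = √(58095.500/5) = 107.7919
CV = 107.7919 / 593.5000 = 0.18162

0.182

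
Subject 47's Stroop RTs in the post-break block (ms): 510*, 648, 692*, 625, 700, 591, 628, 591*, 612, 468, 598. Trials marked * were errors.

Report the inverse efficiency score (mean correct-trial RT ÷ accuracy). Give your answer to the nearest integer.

837 ms

Correct trials (n=8): 648, 625, 700, 591, 628, 612, 468, 598
Mean correct RT = 4870/8 = 608.7500 ms
Proportion correct = 8/11
IES = 608.7500 / (8/11) = 837.031 ms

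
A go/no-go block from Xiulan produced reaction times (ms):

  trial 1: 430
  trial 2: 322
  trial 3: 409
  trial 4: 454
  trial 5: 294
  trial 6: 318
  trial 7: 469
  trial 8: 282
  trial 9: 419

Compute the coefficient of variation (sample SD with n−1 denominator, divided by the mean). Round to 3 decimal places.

0.193

n = 9, Σ = 3397, M = 377.4444
Σ(x−M)² = 42408.222; s = √(42408.222/8) = 72.8082
CV = 72.8082 / 377.4444 = 0.19290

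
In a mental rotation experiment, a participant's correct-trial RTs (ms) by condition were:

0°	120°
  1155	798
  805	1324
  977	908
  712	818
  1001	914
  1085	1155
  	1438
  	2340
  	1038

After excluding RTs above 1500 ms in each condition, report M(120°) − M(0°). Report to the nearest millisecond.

93 ms

120°: exclude 2340
M(0°) = 5735/6 = 955.833
M(120°) = 8393/8 = 1049.125
Difference = 1049.125 − 955.833 = 93.292 ms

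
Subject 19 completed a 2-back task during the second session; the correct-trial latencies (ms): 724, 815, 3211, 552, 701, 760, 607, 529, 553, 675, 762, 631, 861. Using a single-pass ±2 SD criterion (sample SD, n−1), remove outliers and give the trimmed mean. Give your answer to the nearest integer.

n = 13, ΣRT = 11381, M = 875.462
Σ(x−M)² = 6038849.23; s = √(6038849.23/12) = 709.392
Cutoffs: 875.462 ± 2·709.392 → [-543.3, 2294.2]
Outside: 3211 → excluded.
Retained (n=12): Σ = 8170, mean = 8170/12 = 680.833

681 ms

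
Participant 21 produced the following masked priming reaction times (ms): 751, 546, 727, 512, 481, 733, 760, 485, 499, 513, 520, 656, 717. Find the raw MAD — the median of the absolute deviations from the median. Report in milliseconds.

65 ms

Sorted: 481, 485, 499, 512, 513, 520, 546, 656, 717, 727, 733, 751, 760 → median = 546
|x − 546|: 205, 0, 181, 34, 65, 187, 214, 61, 47, 33, 26, 110, 171
Sorted deviations: 0, 26, 33, 34, 47, 61, 65, 110, 171, 181, 187, 205, 214 → MAD = 65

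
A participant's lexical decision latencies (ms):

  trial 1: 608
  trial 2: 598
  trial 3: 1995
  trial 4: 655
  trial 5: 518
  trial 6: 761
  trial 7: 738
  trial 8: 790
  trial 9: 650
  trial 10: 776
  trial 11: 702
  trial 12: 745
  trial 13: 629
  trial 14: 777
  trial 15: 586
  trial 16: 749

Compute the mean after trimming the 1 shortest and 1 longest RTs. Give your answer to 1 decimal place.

Sorted: 518, 586, 598, 608, 629, 650, 655, 702, 738, 745, 749, 761, 776, 777, 790, 1995
Drop lowest 1 (518) and highest 1 (1995)
Remaining (n=14): Σ = 9764, mean = 9764/14 = 697.429

697.4 ms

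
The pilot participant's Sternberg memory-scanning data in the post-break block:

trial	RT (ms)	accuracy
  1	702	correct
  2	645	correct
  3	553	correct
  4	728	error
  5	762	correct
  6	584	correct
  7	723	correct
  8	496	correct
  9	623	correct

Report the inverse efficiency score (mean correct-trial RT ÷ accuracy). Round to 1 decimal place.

715.5 ms

Correct trials (n=8): 702, 645, 553, 762, 584, 723, 496, 623
Mean correct RT = 5088/8 = 636.0000 ms
Proportion correct = 8/9
IES = 636.0000 / (8/9) = 715.500 ms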